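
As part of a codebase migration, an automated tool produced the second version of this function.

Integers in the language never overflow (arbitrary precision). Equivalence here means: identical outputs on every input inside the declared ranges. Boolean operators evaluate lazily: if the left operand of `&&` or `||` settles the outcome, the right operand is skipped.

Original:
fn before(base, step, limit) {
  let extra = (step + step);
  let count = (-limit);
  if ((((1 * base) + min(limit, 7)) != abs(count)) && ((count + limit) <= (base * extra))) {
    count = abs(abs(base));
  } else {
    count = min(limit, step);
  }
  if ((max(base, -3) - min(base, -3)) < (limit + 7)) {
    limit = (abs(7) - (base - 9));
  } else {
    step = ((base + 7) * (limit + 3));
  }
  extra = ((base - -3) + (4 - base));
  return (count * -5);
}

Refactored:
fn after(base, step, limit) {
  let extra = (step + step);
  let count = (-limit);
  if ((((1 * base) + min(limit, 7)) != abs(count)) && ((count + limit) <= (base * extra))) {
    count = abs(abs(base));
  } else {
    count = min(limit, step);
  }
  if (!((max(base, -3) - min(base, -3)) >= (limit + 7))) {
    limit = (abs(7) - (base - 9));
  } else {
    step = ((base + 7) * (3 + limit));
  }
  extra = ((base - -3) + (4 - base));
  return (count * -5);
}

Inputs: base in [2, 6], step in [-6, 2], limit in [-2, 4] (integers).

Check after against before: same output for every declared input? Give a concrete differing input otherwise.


Changes here: comparison usage differs, boolean connective usage differs; the full 315-point sweep finds no disagreement.
verdict: equivalent


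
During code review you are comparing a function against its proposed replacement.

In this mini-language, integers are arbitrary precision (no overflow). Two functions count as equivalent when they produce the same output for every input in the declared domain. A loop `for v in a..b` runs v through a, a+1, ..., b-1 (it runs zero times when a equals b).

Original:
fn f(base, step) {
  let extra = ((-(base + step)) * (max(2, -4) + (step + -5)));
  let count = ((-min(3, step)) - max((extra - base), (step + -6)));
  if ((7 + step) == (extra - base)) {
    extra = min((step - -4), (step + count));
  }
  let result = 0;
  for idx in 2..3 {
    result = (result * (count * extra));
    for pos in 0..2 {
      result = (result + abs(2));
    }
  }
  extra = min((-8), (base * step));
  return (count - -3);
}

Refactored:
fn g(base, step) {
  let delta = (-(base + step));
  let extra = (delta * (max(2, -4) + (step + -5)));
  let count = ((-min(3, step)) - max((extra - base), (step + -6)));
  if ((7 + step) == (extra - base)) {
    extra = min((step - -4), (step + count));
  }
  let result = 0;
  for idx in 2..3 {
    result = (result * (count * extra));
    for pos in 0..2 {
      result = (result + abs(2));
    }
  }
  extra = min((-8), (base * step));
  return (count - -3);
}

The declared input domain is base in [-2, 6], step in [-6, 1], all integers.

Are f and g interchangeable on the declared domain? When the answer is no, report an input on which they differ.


Reading the diff, among the changes: statement counts differ, plus local variable names differ.
One worked example (base=4, step=0) — f: extra = 12; count = -8; ((7 + step) == (extra - base)) -> false; result = 0; [idx=2]; result = 0; [pos=0]; result = 2; [pos=1]; result = 4; extra = -8; return -5; g: delta = -4; extra = 12; count = -8; ((7 + step) == (extra - base)) -> false; result = 0; [idx=2]; result = 0; [pos=0]; result = 2; [pos=1]; result = 4; extra = -8; return -5; agreement on -5.
Checked all 72 inputs in the declared domain: the outputs agree on every one.
verdict: equivalent


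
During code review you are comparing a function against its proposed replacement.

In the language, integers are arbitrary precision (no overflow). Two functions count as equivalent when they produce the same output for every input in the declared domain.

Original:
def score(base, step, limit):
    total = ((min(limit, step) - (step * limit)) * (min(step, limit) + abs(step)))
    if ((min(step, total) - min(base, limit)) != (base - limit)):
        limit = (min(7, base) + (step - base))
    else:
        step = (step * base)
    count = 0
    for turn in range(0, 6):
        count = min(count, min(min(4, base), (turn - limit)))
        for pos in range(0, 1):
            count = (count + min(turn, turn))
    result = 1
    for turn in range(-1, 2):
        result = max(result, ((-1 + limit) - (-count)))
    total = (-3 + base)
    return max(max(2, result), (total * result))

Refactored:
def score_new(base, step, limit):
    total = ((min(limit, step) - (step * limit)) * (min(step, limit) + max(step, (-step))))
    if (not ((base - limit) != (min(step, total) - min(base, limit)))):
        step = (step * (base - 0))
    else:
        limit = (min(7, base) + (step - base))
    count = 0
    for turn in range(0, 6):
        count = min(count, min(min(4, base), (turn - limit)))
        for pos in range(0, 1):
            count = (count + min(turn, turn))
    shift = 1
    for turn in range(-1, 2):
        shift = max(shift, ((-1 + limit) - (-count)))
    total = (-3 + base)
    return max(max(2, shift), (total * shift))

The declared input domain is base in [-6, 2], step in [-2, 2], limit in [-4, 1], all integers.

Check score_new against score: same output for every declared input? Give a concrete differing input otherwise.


Changes here: constant usage differs, and min/max/abs usage differs, and arithmetic usage differs, and local variable names differ, and boolean connective usage differs; the full 270-point sweep finds no disagreement.
verdict: equivalent


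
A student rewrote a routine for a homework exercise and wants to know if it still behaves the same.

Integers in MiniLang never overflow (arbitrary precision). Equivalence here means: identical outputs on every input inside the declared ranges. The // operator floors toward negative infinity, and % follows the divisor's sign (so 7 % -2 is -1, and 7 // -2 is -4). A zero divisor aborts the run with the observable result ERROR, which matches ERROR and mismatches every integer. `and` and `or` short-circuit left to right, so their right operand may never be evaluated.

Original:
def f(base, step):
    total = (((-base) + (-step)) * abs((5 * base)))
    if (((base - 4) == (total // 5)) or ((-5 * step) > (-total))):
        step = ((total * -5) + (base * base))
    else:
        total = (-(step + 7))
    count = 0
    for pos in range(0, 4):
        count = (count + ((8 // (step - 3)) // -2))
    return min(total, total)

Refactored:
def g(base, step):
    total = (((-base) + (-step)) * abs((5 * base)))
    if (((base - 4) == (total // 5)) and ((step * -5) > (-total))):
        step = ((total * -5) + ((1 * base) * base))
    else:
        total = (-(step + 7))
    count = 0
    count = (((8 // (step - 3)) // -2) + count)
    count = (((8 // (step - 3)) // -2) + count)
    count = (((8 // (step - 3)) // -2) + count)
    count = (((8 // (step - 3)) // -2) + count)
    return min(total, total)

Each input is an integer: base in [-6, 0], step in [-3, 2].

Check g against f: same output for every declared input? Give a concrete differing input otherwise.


Evaluate both at base=-6, step=-3.
f: total=270, then (((base - 4) == (total // 5)) or ((-5 * step) > (-total))) is true, then step=-1314, then count=0, then (pos=0), then count=0, then (pos=1), then count=0, then (pos=2), then count=0, then (pos=3), then count=0, then returns 270
g: total=270, then (((base - 4) == (total // 5)) and ((step * -5) > (-total))) is false, then total=-4, then count=0, then count=1, then count=2, then count=3, then count=4, then returns -4
270 and -4 differ, so these are not the same function on this domain.
verdict: not equivalent; witness: base=-6, step=-3


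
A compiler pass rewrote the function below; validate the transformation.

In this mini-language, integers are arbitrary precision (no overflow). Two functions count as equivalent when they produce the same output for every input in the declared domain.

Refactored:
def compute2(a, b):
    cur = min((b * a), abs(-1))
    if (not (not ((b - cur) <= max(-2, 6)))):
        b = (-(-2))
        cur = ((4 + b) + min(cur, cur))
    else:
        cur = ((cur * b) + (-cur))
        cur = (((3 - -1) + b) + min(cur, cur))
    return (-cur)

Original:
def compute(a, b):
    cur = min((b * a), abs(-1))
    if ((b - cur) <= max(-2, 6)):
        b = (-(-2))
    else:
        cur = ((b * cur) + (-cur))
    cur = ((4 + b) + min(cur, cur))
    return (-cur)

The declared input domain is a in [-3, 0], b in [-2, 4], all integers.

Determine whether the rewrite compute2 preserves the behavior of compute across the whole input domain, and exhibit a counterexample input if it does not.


Differences: arithmetic usage differs; and min/max/abs usage differs; and statement counts differ; and boolean connective usage differs; and constant usage differs — yet all 28 inputs agree.
verdict: equivalent


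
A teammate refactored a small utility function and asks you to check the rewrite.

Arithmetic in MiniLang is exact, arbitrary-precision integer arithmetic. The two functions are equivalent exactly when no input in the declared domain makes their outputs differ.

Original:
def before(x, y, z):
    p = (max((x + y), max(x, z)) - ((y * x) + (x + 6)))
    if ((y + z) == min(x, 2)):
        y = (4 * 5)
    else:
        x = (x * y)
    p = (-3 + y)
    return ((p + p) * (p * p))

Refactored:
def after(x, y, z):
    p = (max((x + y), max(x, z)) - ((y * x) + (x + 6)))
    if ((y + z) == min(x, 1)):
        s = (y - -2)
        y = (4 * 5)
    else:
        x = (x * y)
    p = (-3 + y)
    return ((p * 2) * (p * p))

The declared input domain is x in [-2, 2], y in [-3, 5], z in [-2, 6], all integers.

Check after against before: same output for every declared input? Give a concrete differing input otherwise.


These are not equivalent — on x=2, y=-3, z=4 the outputs split (-432 vs 9826).
before: p := 2 | ((y + z) == min(x, 2)): false | x := -6 | p := -6 | result -432
after: p := 2 | ((y + z) == min(x, 1)): true | s := -1 | y := 20 | p := 17 | result 9826
verdict: not equivalent; witness: x=2, y=-3, z=4


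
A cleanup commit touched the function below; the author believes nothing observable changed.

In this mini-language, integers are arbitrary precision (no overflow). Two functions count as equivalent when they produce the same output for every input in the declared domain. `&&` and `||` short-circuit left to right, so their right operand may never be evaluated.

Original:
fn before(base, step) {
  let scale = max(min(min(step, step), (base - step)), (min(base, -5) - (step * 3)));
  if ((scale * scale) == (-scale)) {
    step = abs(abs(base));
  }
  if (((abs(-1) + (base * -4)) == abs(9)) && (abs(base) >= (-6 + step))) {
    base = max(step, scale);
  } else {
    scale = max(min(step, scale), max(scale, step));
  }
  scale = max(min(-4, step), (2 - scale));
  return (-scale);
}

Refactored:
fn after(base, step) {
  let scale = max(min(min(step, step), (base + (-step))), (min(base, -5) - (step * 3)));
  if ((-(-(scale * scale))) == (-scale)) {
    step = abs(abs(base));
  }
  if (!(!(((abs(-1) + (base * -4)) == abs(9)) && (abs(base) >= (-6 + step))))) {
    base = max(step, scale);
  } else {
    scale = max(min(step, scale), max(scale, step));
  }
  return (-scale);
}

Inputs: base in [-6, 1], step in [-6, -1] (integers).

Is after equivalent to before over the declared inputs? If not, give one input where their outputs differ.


base=-6, step=-6 yields 6 from before but -12 from after.
verdict: not equivalent; witness: base=-6, step=-6


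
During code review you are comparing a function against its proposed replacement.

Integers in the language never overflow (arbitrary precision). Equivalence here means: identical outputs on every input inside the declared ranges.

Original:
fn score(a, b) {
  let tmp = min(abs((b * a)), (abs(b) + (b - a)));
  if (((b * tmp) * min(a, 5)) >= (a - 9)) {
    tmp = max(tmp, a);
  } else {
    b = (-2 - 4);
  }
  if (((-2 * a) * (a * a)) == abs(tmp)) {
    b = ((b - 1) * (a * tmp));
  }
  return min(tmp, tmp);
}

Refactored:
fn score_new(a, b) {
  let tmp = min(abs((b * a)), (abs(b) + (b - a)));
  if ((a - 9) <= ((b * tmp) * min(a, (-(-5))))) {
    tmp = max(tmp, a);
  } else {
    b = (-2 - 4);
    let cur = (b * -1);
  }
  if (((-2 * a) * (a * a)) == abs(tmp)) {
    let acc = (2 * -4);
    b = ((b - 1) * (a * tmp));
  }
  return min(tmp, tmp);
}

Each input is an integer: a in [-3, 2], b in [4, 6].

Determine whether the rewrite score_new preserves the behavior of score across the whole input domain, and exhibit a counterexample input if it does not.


Differences: arithmetic usage differs; comparison usage differs; constant usage differs; statement counts differ; local variable names differ — yet all 18 inputs agree.
verdict: equivalent


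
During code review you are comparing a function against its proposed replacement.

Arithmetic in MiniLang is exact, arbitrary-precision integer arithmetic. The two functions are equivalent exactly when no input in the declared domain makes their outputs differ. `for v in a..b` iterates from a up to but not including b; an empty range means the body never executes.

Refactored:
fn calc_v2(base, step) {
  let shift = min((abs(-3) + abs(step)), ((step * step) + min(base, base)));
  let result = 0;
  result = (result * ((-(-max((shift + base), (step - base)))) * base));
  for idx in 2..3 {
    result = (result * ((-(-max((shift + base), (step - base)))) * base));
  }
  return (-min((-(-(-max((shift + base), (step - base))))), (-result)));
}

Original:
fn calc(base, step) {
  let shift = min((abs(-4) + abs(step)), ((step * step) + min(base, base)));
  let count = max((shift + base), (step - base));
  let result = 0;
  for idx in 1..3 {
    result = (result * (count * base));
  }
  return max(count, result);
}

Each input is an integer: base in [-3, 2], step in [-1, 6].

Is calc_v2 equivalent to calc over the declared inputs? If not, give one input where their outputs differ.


Not equivalent: base=-1, step=3 separates them (6 vs 5).
calc: shift = 7; count = 6; result = 0; [idx=1]; result = 0; [idx=2]; result = 0; return 6
calc_v2: shift = 6; result = 0; result = 0; [idx=2]; result = 0; return 5
verdict: not equivalent; witness: base=-1, step=3


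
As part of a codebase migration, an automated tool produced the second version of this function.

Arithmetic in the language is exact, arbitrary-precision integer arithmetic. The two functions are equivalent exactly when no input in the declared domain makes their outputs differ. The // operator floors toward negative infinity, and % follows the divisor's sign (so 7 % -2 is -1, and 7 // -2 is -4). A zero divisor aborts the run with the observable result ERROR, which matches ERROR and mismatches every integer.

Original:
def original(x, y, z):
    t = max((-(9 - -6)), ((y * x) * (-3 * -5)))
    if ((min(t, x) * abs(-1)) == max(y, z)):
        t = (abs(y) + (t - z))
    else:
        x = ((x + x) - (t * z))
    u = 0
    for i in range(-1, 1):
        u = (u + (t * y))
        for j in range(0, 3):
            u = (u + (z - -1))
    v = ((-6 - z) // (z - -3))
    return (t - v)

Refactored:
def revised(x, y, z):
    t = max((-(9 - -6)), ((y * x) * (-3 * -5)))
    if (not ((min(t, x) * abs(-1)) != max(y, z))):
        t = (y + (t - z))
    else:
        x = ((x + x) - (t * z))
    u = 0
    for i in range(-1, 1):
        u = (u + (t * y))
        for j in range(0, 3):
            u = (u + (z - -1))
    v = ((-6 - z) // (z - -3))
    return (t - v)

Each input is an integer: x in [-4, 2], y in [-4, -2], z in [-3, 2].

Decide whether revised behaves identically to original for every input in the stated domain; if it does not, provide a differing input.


Try x=-2, y=-4, z=-2.
original: t=120, then ((min(t, x) * abs(-1)) == max(y, z)) is true, then t=126, then u=0, then (i=-1), then u=-504, then (j=0), then u=-505, then (j=1), then u=-506, then (j=2), then u=-507, then (i=0), then u=-1011, then (j=0), then u=-1012, then (j=1), then u=-1013, then (j=2), then u=-1014, then v=-4, then returns 130
revised: t=120, then (not ((min(t, x) * abs(-1)) != max(y, z))) is true, then t=118, then u=0, then (i=-1), then u=-472, then (j=0), then u=-473, then (j=1), then u=-474, then (j=2), then u=-475, then (i=0), then u=-947, then (j=0), then u=-948, then (j=1), then u=-949, then (j=2), then u=-950, then v=-4, then returns 122
130 != 122, so the rewrite changes behavior.
verdict: not equivalent; witness: x=-2, y=-4, z=-2


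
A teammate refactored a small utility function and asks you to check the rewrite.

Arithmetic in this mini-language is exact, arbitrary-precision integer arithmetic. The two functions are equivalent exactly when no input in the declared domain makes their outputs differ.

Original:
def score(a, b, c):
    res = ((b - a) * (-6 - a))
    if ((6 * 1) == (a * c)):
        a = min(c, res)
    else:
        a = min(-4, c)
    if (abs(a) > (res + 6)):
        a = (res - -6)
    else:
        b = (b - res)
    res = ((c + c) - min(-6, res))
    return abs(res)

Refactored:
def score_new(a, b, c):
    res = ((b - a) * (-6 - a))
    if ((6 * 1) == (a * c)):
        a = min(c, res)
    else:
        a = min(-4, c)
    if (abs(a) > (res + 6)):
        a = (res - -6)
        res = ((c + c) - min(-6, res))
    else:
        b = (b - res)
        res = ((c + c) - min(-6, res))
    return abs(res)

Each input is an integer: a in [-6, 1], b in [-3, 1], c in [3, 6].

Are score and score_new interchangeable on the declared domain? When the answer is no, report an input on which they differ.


Reading the diff, among the changes: arithmetic usage differs; and constant usage differs; and min/max/abs usage differs; and statement counts differ.
Tracing a=0, b=-3, c=3: score: res=18, then ((6 * 1) == (a * c)) is false, then a=-4, then (abs(a) > (res + 6)) is false, then b=-21, then res=12, then returns 12 | score_new: res=18, then ((6 * 1) == (a * c)) is false, then a=-4, then (abs(a) > (res + 6)) is false, then b=-21, then res=12, then returns 12 — matching result 12.
Across all 160 domain points the two functions coincide.
verdict: equivalent


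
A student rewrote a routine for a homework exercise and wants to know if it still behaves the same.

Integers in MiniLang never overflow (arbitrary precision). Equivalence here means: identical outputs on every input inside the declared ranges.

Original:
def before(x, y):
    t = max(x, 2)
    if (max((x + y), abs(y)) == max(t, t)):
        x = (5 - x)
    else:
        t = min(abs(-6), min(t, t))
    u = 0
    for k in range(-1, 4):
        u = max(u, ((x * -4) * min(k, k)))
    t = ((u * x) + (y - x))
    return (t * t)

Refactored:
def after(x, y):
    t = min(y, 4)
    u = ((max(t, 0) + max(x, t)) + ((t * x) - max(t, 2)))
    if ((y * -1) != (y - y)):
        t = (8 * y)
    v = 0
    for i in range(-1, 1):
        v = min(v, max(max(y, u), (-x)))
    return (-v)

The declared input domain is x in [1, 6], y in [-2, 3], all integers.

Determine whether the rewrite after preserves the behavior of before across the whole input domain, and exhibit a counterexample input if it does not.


The rewrite breaks on x=1, y=-2, where the results are 3364 and 1.
before: t becomes 2; next (max((x + y), abs(y)) == max(t, t)) evaluates to true; next x becomes 4; next u becomes 0; next at k=-1:; next u becomes 16; next at k=0:; next u becomes 16; next at k=1:; next u becomes 16; next at k=2:; next u becomes 16; next at k=3:; next u becomes 16; next t becomes 58; next final value 3364
after: t becomes -2; next u becomes -3; next ((y * -1) != (y - y)) evaluates to true; next t becomes -16; next v becomes 0; next at i=-1:; next v becomes -1; next at i=0:; next v becomes -1; next final value 1
verdict: not equivalent; witness: x=1, y=-2


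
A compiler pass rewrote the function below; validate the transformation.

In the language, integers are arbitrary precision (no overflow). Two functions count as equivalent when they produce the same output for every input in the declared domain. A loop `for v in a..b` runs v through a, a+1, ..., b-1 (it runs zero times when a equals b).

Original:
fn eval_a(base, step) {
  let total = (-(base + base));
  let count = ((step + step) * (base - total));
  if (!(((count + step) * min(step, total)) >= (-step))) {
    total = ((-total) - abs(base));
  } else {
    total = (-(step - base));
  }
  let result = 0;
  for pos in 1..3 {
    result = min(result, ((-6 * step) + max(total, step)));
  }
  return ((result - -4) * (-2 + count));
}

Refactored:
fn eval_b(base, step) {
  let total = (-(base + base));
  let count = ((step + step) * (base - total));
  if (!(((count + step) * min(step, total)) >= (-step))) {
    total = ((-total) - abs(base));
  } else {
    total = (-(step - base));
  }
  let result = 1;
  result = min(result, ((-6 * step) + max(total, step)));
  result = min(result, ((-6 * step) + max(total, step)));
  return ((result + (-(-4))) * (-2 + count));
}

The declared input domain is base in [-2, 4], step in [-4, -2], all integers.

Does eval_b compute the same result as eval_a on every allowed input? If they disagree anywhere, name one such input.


There is a counterexample at base=-2, step=-4: 184 on one side, 230 on the other.
eval_a: total=4, then count=48, then (!(((count + step) * min(step, total)) >= (-step))) is true, then total=-6, then result=0, then (pos=1), then result=0, then (pos=2), then result=0, then returns 184
eval_b: total=4, then count=48, then (!(((count + step) * min(step, total)) >= (-step))) is true, then total=-6, then result=1, then result=1, then result=1, then returns 230
verdict: not equivalent; witness: base=-2, step=-4


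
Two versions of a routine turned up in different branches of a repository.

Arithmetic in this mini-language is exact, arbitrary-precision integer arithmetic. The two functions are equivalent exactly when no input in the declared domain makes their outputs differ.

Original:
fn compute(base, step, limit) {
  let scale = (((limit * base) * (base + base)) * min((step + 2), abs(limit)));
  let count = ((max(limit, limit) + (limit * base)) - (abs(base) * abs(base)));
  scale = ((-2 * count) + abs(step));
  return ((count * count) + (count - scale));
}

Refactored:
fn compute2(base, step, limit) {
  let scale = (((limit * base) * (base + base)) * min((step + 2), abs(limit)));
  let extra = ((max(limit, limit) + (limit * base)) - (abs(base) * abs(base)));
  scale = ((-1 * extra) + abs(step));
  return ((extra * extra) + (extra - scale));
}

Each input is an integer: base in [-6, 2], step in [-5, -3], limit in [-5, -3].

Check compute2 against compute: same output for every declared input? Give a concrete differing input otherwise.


Try base=-6, step=-5, limit=-5.
compute: scale=1080, then count=-11, then scale=27, then returns 83
compute2: scale=1080, then extra=-11, then scale=16, then returns 94
83 and 94 differ, so these are not the same function on this domain.
verdict: not equivalent; witness: base=-6, step=-5, limit=-5


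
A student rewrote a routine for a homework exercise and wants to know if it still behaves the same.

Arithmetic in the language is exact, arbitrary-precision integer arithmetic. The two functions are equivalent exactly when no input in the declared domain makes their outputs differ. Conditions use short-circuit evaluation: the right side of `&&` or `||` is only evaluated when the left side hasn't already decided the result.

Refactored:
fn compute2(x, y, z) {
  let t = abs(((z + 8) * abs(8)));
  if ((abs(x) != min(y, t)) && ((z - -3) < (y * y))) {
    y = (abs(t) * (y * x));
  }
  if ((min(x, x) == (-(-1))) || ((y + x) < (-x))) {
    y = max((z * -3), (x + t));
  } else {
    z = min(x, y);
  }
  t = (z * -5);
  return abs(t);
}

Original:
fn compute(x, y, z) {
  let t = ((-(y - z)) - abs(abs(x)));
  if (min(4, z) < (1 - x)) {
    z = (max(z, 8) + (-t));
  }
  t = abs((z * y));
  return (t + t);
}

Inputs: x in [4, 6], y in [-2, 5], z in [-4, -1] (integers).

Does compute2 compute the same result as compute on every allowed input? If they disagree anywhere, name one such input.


At x=4, y=-2, z=-4: compute gives 56, compute2 gives 20.
verdict: not equivalent; witness: x=4, y=-2, z=-4


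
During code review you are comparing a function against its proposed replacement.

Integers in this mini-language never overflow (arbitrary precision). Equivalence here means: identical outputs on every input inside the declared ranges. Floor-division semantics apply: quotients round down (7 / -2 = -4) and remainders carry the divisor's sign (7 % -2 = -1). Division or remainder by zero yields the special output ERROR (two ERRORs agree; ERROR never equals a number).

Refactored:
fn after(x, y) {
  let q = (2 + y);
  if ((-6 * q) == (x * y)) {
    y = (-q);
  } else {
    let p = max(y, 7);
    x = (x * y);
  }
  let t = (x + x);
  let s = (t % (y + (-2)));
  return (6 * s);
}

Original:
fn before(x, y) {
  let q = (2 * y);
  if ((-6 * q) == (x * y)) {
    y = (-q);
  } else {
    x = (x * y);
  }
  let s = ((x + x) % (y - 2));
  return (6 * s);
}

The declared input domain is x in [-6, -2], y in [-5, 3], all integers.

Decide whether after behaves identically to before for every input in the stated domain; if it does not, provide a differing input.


Take x=-3, y=-4.
before: q := -8 | ((-6 * q) == (x * y)): false | x := 12 | s := 0 | result 0
after: q := -2 | ((-6 * q) == (x * y)): true | y := 2 | t := -6 | divide-by-zero, output ERROR
0 != ERROR, so the rewrite changes behavior.
verdict: not equivalent; witness: x=-3, y=-4


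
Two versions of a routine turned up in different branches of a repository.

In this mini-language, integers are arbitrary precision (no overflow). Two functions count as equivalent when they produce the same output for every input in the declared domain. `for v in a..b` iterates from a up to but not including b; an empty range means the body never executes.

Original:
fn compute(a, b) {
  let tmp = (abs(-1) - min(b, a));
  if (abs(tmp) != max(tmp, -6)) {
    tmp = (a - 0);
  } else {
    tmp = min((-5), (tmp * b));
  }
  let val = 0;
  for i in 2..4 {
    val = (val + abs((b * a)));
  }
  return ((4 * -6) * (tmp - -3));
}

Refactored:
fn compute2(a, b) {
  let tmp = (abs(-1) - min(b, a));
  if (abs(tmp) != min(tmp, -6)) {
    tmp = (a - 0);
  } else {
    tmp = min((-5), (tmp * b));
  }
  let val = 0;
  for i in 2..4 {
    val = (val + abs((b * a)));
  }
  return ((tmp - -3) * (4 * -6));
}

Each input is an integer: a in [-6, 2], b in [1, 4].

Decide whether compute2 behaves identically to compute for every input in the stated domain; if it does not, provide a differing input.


Consider the input a=-6, b=1.
compute: tmp := 7 | (abs(tmp) != max(tmp, -6)): false | tmp := -5 | val := 0 | iter i=2: | val := 6 | iter i=3: | val := 12 | result 48
compute2: tmp := 7 | (abs(tmp) != min(tmp, -6)): true | tmp := -6 | val := 0 | iter i=2: | val := 6 | iter i=3: | val := 12 | result 72
48 vs 72 — the two versions disagree here.
verdict: not equivalent; witness: a=-6, b=1


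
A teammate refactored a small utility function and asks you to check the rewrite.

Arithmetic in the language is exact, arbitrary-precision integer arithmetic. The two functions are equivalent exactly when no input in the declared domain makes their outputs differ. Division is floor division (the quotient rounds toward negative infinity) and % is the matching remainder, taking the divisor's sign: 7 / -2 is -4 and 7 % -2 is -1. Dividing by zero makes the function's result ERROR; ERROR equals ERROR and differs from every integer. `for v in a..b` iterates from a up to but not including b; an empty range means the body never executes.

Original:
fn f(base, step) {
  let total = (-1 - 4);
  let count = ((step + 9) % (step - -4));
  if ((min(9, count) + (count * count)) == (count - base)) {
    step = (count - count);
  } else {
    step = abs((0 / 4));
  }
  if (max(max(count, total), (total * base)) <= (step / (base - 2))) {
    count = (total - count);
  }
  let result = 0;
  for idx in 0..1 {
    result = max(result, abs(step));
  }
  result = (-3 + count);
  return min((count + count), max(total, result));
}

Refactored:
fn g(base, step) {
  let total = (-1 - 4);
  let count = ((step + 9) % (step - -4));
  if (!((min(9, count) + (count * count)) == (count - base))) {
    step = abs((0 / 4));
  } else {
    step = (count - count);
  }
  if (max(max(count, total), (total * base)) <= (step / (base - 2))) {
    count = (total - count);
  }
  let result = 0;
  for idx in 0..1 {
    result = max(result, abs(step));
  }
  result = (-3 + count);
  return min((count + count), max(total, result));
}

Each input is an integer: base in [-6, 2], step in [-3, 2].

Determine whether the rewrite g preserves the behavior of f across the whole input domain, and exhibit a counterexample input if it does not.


This is a faithful refactor — boolean connective usage differs, but the computed results match everywhere.
Tracing base=-2, step=-2: f: total=-5, then count=1, then ((min(9, count) + (count * count)) == (count - base)) is false, then step=0, then (max(max(count, total), (total * base)) <= (step / (base - 2))) is false, then result=0, then (idx=0), then result=0, then result=-2, then returns -2 | g: total=-5, then count=1, then (!((min(9, count) + (count * count)) == (count - base))) is true, then step=0, then (max(max(count, total), (total * base)) <= (step / (base - 2))) is false, then result=0, then (idx=0), then result=0, then result=-2, then returns -2 — matching result -2.
Sweeping the whole domain (54 inputs) finds no disagreement.
verdict: equivalent


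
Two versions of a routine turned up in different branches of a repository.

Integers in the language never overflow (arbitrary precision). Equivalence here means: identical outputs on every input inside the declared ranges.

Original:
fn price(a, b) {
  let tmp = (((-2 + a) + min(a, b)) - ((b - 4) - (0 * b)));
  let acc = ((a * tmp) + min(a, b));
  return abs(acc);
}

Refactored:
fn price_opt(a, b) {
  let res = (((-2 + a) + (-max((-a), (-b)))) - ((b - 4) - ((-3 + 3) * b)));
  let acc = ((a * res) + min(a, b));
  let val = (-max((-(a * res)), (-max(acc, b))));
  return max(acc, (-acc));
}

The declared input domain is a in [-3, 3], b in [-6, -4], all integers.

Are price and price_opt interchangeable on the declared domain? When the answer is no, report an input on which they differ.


This is a faithful refactor — constant usage differs; and local variable names differ; and statement counts differ; and arithmetic usage differs; and min/max/abs usage differs, but the computed results match everywhere.
Tracing a=3, b=-6: price: tmp = 5; acc = 9; return 9 | price_opt: res = 5; acc = 9; val = 9; return 9 — matching result 9.
Every one of the 21 inputs gives matching results.
verdict: equivalent


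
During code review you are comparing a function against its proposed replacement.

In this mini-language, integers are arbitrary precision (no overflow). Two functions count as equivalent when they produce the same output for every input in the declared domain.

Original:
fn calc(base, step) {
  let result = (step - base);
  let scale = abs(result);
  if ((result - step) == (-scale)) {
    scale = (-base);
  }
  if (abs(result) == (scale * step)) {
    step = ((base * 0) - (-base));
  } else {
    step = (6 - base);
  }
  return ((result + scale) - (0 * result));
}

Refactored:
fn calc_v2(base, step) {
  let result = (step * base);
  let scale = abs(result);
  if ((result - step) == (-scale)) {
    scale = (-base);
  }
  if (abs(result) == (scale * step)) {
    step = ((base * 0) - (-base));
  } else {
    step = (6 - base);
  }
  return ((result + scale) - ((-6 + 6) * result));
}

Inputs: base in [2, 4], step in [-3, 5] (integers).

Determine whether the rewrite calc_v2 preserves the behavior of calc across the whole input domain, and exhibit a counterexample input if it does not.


Run the pair on base=2, step=0.
calc: result := -2 | scale := 2 | ((result - step) == (-scale)): true | scale := -2 | (abs(result) == (scale * step)): false | step := 4 | result -4
calc_v2: result := 0 | scale := 0 | ((result - step) == (-scale)): true | scale := -2 | (abs(result) == (scale * step)): true | step := 2 | result -2
-4 != -2, so the rewrite changes behavior.
verdict: not equivalent; witness: base=2, step=0


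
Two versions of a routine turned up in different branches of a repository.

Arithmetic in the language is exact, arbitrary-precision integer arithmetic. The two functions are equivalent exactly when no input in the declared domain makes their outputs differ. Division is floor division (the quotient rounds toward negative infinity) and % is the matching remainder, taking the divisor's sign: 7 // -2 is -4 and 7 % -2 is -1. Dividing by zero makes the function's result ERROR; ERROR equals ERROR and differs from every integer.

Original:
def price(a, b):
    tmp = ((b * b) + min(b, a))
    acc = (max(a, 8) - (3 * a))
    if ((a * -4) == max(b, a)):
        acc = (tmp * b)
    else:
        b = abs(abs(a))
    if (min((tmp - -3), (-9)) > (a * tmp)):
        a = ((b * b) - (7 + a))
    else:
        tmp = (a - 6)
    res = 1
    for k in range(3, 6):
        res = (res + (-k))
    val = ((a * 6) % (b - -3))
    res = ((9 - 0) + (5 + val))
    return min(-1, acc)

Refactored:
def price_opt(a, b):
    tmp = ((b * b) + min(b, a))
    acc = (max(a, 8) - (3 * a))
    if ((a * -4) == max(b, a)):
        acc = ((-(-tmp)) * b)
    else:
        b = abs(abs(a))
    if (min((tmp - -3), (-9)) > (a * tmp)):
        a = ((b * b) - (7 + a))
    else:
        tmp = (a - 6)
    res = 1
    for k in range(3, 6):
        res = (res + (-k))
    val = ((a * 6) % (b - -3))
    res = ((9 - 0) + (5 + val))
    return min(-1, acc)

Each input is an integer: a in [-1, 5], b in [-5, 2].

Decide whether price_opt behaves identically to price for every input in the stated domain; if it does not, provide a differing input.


This is a faithful refactor — same computation, different form, but the computed results match everywhere.
Spot check at a=5, b=-3 — price: tmp=6, then acc=-7, then ((a * -4) == max(b, a)) is false, then b=5, then (min((tmp - -3), (-9)) > (a * tmp)) is false, then tmp=-1, then res=1, then (k=3), then res=-2, then (k=4), then res=-6, then (k=5), then res=-11, then val=6, then res=20, then returns -7. price_opt: tmp=6, then acc=-7, then ((a * -4) == max(b, a)) is false, then b=5, then (min((tmp - -3), (-9)) > (a * tmp)) is false, then tmp=-1, then res=1, then (k=3), then res=-2, then (k=4), then res=-6, then (k=5), then res=-11, then val=6, then res=20, then returns -7. Both give -7.
Checked all 56 inputs in the declared domain: the outputs agree on every one.
verdict: equivalent


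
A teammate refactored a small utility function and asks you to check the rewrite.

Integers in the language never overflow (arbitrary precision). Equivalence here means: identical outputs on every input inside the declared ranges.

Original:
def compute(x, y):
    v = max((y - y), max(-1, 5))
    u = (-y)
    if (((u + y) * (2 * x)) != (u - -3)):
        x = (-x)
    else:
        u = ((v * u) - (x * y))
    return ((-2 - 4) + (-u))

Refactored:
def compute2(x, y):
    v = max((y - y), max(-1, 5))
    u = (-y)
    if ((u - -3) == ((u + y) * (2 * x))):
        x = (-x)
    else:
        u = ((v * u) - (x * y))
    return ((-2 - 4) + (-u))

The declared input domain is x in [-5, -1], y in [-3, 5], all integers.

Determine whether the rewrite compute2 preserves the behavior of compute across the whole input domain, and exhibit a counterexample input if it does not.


There is a counterexample at x=-5, y=-3: -9 on one side, -6 on the other.
compute: v becomes 5; next u becomes 3; next (((u + y) * (2 * x)) != (u - -3)) evaluates to true; next x becomes 5; next final value -9
compute2: v becomes 5; next u becomes 3; next ((u - -3) == ((u + y) * (2 * x))) evaluates to false; next u becomes 0; next final value -6
verdict: not equivalent; witness: x=-5, y=-3


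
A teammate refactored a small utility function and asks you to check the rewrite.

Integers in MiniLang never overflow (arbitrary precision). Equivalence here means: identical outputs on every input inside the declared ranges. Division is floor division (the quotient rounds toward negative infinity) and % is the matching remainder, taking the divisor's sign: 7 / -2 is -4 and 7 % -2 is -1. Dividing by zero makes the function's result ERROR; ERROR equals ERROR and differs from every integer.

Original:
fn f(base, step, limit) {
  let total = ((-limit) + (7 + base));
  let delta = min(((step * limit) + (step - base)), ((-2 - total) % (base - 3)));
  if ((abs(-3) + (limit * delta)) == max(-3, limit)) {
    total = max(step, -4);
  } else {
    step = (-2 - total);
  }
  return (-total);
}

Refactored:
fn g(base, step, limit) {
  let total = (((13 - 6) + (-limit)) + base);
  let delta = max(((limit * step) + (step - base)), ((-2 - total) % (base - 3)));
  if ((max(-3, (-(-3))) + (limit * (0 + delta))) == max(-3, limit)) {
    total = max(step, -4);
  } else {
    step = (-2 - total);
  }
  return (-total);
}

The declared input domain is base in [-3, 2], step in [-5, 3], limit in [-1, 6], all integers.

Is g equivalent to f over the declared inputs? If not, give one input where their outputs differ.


Try base=-2, step=-2, limit=1.
f: total becomes 4; next delta becomes -2; next ((abs(-3) + (limit * delta)) == max(-3, limit)) evaluates to true; next total becomes -2; next final value 2
g: total becomes 4; next delta becomes -1; next ((max(-3, (-(-3))) + (limit * (0 + delta))) == max(-3, limit)) evaluates to false; next step becomes -6; next final value -4
2 != -4, so the rewrite changes behavior.
verdict: not equivalent; witness: base=-2, step=-2, limit=1


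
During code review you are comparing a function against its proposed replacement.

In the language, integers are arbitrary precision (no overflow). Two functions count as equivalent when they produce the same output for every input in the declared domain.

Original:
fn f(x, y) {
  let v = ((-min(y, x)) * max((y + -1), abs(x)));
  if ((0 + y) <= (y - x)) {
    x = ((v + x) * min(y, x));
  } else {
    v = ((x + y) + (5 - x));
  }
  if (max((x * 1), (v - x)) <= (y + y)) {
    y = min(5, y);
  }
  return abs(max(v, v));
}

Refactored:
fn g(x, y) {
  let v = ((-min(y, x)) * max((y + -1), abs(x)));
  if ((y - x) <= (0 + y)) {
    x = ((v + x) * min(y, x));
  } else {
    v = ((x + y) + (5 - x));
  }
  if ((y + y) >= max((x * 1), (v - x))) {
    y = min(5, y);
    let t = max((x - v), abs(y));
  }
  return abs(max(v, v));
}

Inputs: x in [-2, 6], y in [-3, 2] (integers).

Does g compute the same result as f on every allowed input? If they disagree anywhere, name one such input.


x=-2, y=-3 yields 6 from f but 2 from g.
verdict: not equivalent; witness: x=-2, y=-3


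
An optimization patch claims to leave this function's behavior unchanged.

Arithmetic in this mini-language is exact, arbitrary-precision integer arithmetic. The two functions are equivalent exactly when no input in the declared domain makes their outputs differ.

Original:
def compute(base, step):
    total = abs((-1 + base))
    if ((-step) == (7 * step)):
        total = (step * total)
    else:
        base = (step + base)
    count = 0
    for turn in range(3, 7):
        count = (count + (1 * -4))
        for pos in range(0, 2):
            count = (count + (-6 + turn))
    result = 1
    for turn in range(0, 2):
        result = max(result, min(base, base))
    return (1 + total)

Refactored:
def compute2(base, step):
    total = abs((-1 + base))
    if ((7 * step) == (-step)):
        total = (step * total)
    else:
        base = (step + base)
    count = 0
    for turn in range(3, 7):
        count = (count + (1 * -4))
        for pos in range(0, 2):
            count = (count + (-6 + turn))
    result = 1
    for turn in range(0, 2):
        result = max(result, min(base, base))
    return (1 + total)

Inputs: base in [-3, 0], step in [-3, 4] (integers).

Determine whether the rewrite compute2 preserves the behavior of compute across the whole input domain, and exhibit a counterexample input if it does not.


Side by side, the visible changes include: same computation, different form.
Tracing base=-3, step=1: compute: total = 4; ((-step) == (7 * step)) -> false; base = -2; count = 0; [turn=3]; count = -4; [pos=0]; count = -7; [pos=1]; count = -10; [turn=4]; count = -14; [pos=0]; count = -16; [pos=1]; count = -18; [turn=5]; count = -22; [pos=0]; count = -23; [pos=1]; count = -24; [turn=6]; count = -28; [pos=0]; count = -28; [pos=1]; count = -28; result = 1; [turn=0]; result = 1; [turn=1]; result = 1; return 5 | compute2: total = 4; ((7 * step) == (-step)) -> false; base = -2; count = 0; [turn=3]; count = -4; [pos=0]; count = -7; [pos=1]; count = -10; [turn=4]; count = -14; [pos=0]; count = -16; [pos=1]; count = -18; [turn=5]; count = -22; [pos=0]; count = -23; [pos=1]; count = -24; [turn=6]; count = -28; [pos=0]; count = -28; [pos=1]; count = -28; result = 1; [turn=0]; result = 1; [turn=1]; result = 1; return 5 — matching result 5.
Sweeping the whole domain (32 inputs) finds no disagreement.
verdict: equivalent
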